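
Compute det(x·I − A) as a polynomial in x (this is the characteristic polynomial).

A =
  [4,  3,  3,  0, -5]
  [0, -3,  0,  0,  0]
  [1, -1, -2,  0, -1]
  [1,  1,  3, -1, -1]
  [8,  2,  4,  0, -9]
x^5 + 11*x^4 + 46*x^3 + 90*x^2 + 81*x + 27

Expanding det(x·I − A) (e.g. by cofactor expansion or by noting that A is similar to its Jordan form J, which has the same characteristic polynomial as A) gives
  χ_A(x) = x^5 + 11*x^4 + 46*x^3 + 90*x^2 + 81*x + 27
which factors as (x + 1)^2*(x + 3)^3. The eigenvalues (with algebraic multiplicities) are λ = -3 with multiplicity 3, λ = -1 with multiplicity 2.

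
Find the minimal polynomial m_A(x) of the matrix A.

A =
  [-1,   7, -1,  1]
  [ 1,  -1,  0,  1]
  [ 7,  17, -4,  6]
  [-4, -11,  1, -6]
x^2 + 6*x + 9

The characteristic polynomial is χ_A(x) = (x + 3)^4, so the eigenvalues are known. The minimal polynomial is
  m_A(x) = Π_λ (x − λ)^{k_λ}
where k_λ is the size of the *largest* Jordan block for λ (equivalently, the smallest k with (A − λI)^k v = 0 for every generalised eigenvector v of λ).

  λ = -3: largest Jordan block has size 2, contributing (x + 3)^2

So m_A(x) = (x + 3)^2 = x^2 + 6*x + 9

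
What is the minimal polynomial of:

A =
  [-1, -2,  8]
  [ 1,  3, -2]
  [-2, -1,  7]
x^3 - 9*x^2 + 27*x - 27

The characteristic polynomial is χ_A(x) = (x - 3)^3, so the eigenvalues are known. The minimal polynomial is
  m_A(x) = Π_λ (x − λ)^{k_λ}
where k_λ is the size of the *largest* Jordan block for λ (equivalently, the smallest k with (A − λI)^k v = 0 for every generalised eigenvector v of λ).

  λ = 3: largest Jordan block has size 3, contributing (x − 3)^3

So m_A(x) = (x - 3)^3 = x^3 - 9*x^2 + 27*x - 27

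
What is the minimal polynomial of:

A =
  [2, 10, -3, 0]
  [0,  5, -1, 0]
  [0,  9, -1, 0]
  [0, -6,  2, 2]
x^3 - 6*x^2 + 12*x - 8

The characteristic polynomial is χ_A(x) = (x - 2)^4, so the eigenvalues are known. The minimal polynomial is
  m_A(x) = Π_λ (x − λ)^{k_λ}
where k_λ is the size of the *largest* Jordan block for λ (equivalently, the smallest k with (A − λI)^k v = 0 for every generalised eigenvector v of λ).

  λ = 2: largest Jordan block has size 3, contributing (x − 2)^3

So m_A(x) = (x - 2)^3 = x^3 - 6*x^2 + 12*x - 8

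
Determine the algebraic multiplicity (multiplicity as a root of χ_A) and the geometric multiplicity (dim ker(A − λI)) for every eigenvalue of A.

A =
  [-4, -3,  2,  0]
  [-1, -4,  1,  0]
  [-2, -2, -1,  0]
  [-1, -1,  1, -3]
λ = -3: alg = 4, geom = 2

Step 1 — factor the characteristic polynomial to read off the algebraic multiplicities:
  χ_A(x) = (x + 3)^4

Step 2 — compute geometric multiplicities via the rank-nullity identity g(λ) = n − rank(A − λI):
  rank(A − (-3)·I) = 2, so dim ker(A − (-3)·I) = n − 2 = 2

Summary:
  λ = -3: algebraic multiplicity = 4, geometric multiplicity = 2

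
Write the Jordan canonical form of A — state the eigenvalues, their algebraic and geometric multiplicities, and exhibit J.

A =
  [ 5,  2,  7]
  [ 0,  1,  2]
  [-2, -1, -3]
J_3(1)

The characteristic polynomial is
  det(x·I − A) = x^3 - 3*x^2 + 3*x - 1 = (x - 1)^3

Eigenvalues and multiplicities (the geometric multiplicity of λ is n − rank(A − λI), which equals the number of Jordan blocks for λ):
  λ = 1: algebraic multiplicity = 3, geometric multiplicity = 1

Determining the block sizes for each eigenvalue:
  λ = 1: one block (gm = 1), so the single block has size am = 3 → block sizes [3]

Assembling the blocks gives a Jordan form
J =
  [1, 1, 0]
  [0, 1, 1]
  [0, 0, 1]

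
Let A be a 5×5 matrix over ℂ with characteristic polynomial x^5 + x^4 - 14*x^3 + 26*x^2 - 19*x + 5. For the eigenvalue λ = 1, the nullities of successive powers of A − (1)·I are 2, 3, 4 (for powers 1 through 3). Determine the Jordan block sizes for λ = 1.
Block sizes for λ = 1: [3, 1]

From the dimensions of kernels of powers, the number of Jordan blocks of size at least j is d_j − d_{j−1} where d_j = dim ker(N^j) (with d_0 = 0). Computing the differences gives [2, 1, 1].
The number of blocks of size exactly k is (#blocks of size ≥ k) − (#blocks of size ≥ k + 1), so the partition is: 1 block(s) of size 1, 1 block(s) of size 3.
In nonincreasing order the block sizes are [3, 1].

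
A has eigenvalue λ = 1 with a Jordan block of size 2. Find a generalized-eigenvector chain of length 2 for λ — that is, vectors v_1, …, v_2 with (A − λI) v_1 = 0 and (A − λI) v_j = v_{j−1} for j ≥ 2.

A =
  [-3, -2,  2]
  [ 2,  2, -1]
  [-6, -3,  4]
A Jordan chain for λ = 1 of length 2:
v_1 = (-4, 2, -6)ᵀ
v_2 = (1, 0, 0)ᵀ

Let N = A − (1)·I. We want v_2 with N^2 v_2 = 0 but N^1 v_2 ≠ 0; then v_{j-1} := N · v_j for j = 2, …, 2.

Pick v_2 = (1, 0, 0)ᵀ.
Then v_1 = N · v_2 = (-4, 2, -6)ᵀ.

Sanity check: (A − (1)·I) v_1 = (0, 0, 0)ᵀ = 0. ✓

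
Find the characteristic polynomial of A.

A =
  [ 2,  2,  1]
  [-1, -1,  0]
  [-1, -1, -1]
x^3

Expanding det(x·I − A) (e.g. by cofactor expansion or by noting that A is similar to its Jordan form J, which has the same characteristic polynomial as A) gives
  χ_A(x) = x^3
which factors as x^3. The eigenvalues (with algebraic multiplicities) are λ = 0 with multiplicity 3.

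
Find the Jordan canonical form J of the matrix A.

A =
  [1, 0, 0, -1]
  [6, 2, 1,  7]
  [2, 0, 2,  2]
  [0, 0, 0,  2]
J_1(1) ⊕ J_2(2) ⊕ J_1(2)

The characteristic polynomial is
  det(x·I − A) = x^4 - 7*x^3 + 18*x^2 - 20*x + 8 = (x - 2)^3*(x - 1)

Eigenvalues and multiplicities (the geometric multiplicity of λ is n − rank(A − λI), which equals the number of Jordan blocks for λ):
  λ = 1: algebraic multiplicity = 1, geometric multiplicity = 1
  λ = 2: algebraic multiplicity = 3, geometric multiplicity = 2

Determining the block sizes for each eigenvalue:
  λ = 1: one block (gm = 1), so the single block has size am = 1 → block sizes [1]
  λ = 2: 2 blocks summing to 3 forces exactly one block of size 2 and the rest size 1 → block sizes [2, 1]

Assembling the blocks gives a Jordan form
J =
  [1, 0, 0, 0]
  [0, 2, 1, 0]
  [0, 0, 2, 0]
  [0, 0, 0, 2]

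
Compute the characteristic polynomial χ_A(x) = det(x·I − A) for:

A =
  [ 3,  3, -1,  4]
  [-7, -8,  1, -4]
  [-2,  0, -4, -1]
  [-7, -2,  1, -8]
x^4 + 17*x^3 + 108*x^2 + 304*x + 320

Expanding det(x·I − A) (e.g. by cofactor expansion or by noting that A is similar to its Jordan form J, which has the same characteristic polynomial as A) gives
  χ_A(x) = x^4 + 17*x^3 + 108*x^2 + 304*x + 320
which factors as (x + 4)^3*(x + 5). The eigenvalues (with algebraic multiplicities) are λ = -5 with multiplicity 1, λ = -4 with multiplicity 3.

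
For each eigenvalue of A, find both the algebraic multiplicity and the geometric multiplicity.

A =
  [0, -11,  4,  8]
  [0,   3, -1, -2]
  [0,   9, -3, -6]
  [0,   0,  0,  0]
λ = 0: alg = 4, geom = 2

Step 1 — factor the characteristic polynomial to read off the algebraic multiplicities:
  χ_A(x) = x^4

Step 2 — compute geometric multiplicities via the rank-nullity identity g(λ) = n − rank(A − λI):
  rank(A − (0)·I) = 2, so dim ker(A − (0)·I) = n − 2 = 2

Summary:
  λ = 0: algebraic multiplicity = 4, geometric multiplicity = 2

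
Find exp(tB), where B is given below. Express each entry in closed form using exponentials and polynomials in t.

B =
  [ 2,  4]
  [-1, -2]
e^{tB} =
  [2*t + 1, 4*t]
  [-t, 1 - 2*t]

Strategy: write B = P · J · P⁻¹ where J is a Jordan canonical form, so e^{tB} = P · e^{tJ} · P⁻¹, and e^{tJ} can be computed block-by-block.

B has Jordan form
J =
  [0, 1]
  [0, 0]
(up to reordering of blocks).

Per-block formulas:
  For a 2×2 Jordan block J_2(0): exp(t · J_2(0)) = e^(0t)·(I + t·N), where N is the 2×2 nilpotent shift.

After assembling e^{tJ} and conjugating by P, we get:

e^{tB} =
  [2*t + 1, 4*t]
  [-t, 1 - 2*t]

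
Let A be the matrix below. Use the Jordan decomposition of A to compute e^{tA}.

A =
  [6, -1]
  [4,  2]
e^{tA} =
  [2*t*exp(4*t) + exp(4*t), -t*exp(4*t)]
  [4*t*exp(4*t), -2*t*exp(4*t) + exp(4*t)]

Strategy: write A = P · J · P⁻¹ where J is a Jordan canonical form, so e^{tA} = P · e^{tJ} · P⁻¹, and e^{tJ} can be computed block-by-block.

A has Jordan form
J =
  [4, 1]
  [0, 4]
(up to reordering of blocks).

Per-block formulas:
  For a 2×2 Jordan block J_2(4): exp(t · J_2(4)) = e^(4t)·(I + t·N), where N is the 2×2 nilpotent shift.

After assembling e^{tJ} and conjugating by P, we get:

e^{tA} =
  [2*t*exp(4*t) + exp(4*t), -t*exp(4*t)]
  [4*t*exp(4*t), -2*t*exp(4*t) + exp(4*t)]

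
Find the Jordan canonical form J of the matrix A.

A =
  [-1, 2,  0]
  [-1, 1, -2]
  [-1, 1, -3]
J_3(-1)

The characteristic polynomial is
  det(x·I − A) = x^3 + 3*x^2 + 3*x + 1 = (x + 1)^3

Eigenvalues and multiplicities (the geometric multiplicity of λ is n − rank(A − λI), which equals the number of Jordan blocks for λ):
  λ = -1: algebraic multiplicity = 3, geometric multiplicity = 1

Determining the block sizes for each eigenvalue:
  λ = -1: one block (gm = 1), so the single block has size am = 3 → block sizes [3]

Assembling the blocks gives a Jordan form
J =
  [-1,  1,  0]
  [ 0, -1,  1]
  [ 0,  0, -1]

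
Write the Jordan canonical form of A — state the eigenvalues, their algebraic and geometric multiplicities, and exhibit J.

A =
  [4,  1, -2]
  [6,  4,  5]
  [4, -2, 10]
J_3(6)

The characteristic polynomial is
  det(x·I − A) = x^3 - 18*x^2 + 108*x - 216 = (x - 6)^3

Eigenvalues and multiplicities (the geometric multiplicity of λ is n − rank(A − λI), which equals the number of Jordan blocks for λ):
  λ = 6: algebraic multiplicity = 3, geometric multiplicity = 1

Determining the block sizes for each eigenvalue:
  λ = 6: one block (gm = 1), so the single block has size am = 3 → block sizes [3]

Assembling the blocks gives a Jordan form
J =
  [6, 1, 0]
  [0, 6, 1]
  [0, 0, 6]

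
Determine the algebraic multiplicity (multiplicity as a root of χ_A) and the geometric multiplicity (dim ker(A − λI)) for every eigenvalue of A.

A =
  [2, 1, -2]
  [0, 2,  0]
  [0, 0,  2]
λ = 2: alg = 3, geom = 2

Step 1 — factor the characteristic polynomial to read off the algebraic multiplicities:
  χ_A(x) = (x - 2)^3

Step 2 — compute geometric multiplicities via the rank-nullity identity g(λ) = n − rank(A − λI):
  rank(A − (2)·I) = 1, so dim ker(A − (2)·I) = n − 1 = 2

Summary:
  λ = 2: algebraic multiplicity = 3, geometric multiplicity = 2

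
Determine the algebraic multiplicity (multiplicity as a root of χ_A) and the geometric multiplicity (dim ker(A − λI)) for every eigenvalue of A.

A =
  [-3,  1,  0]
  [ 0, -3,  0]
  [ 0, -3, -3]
λ = -3: alg = 3, geom = 2

Step 1 — factor the characteristic polynomial to read off the algebraic multiplicities:
  χ_A(x) = (x + 3)^3

Step 2 — compute geometric multiplicities via the rank-nullity identity g(λ) = n − rank(A − λI):
  rank(A − (-3)·I) = 1, so dim ker(A − (-3)·I) = n − 1 = 2

Summary:
  λ = -3: algebraic multiplicity = 3, geometric multiplicity = 2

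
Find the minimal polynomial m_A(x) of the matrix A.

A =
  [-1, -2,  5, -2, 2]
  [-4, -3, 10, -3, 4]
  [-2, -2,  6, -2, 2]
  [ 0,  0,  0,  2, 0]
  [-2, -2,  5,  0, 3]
x^2 - 3*x + 2

The characteristic polynomial is χ_A(x) = (x - 2)^2*(x - 1)^3, so the eigenvalues are known. The minimal polynomial is
  m_A(x) = Π_λ (x − λ)^{k_λ}
where k_λ is the size of the *largest* Jordan block for λ (equivalently, the smallest k with (A − λI)^k v = 0 for every generalised eigenvector v of λ).

  λ = 1: largest Jordan block has size 1, contributing (x − 1)
  λ = 2: largest Jordan block has size 1, contributing (x − 2)

So m_A(x) = (x - 2)*(x - 1) = x^2 - 3*x + 2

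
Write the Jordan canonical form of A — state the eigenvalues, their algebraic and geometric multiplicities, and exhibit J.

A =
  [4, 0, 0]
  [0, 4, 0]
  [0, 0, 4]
J_1(4) ⊕ J_1(4) ⊕ J_1(4)

The characteristic polynomial is
  det(x·I − A) = x^3 - 12*x^2 + 48*x - 64 = (x - 4)^3

Eigenvalues and multiplicities (the geometric multiplicity of λ is n − rank(A − λI), which equals the number of Jordan blocks for λ):
  λ = 4: algebraic multiplicity = 3, geometric multiplicity = 3

Determining the block sizes for each eigenvalue:
  λ = 4: gm = am = 3, so every block has size 1 → block sizes [1, 1, 1]

Assembling the blocks gives a Jordan form
J =
  [4, 0, 0]
  [0, 4, 0]
  [0, 0, 4]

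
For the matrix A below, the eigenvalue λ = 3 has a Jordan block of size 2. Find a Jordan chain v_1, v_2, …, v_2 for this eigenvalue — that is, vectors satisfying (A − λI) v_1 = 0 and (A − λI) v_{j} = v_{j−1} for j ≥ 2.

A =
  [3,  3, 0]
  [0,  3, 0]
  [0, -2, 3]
A Jordan chain for λ = 3 of length 2:
v_1 = (3, 0, -2)ᵀ
v_2 = (0, 1, 0)ᵀ

Let N = A − (3)·I. We want v_2 with N^2 v_2 = 0 but N^1 v_2 ≠ 0; then v_{j-1} := N · v_j for j = 2, …, 2.

Pick v_2 = (0, 1, 0)ᵀ.
Then v_1 = N · v_2 = (3, 0, -2)ᵀ.

Sanity check: (A − (3)·I) v_1 = (0, 0, 0)ᵀ = 0. ✓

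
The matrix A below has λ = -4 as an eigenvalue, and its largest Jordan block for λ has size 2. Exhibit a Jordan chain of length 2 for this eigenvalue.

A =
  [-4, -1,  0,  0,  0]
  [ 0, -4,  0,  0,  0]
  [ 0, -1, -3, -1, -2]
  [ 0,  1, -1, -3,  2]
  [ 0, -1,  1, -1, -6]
A Jordan chain for λ = -4 of length 2:
v_1 = (-1, 0, -1, 1, -1)ᵀ
v_2 = (0, 1, 0, 0, 0)ᵀ

Let N = A − (-4)·I. We want v_2 with N^2 v_2 = 0 but N^1 v_2 ≠ 0; then v_{j-1} := N · v_j for j = 2, …, 2.

Pick v_2 = (0, 1, 0, 0, 0)ᵀ.
Then v_1 = N · v_2 = (-1, 0, -1, 1, -1)ᵀ.

Sanity check: (A − (-4)·I) v_1 = (0, 0, 0, 0, 0)ᵀ = 0. ✓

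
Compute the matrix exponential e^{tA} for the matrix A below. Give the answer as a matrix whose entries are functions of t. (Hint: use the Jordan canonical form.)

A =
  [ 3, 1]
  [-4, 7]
e^{tA} =
  [-2*t*exp(5*t) + exp(5*t), t*exp(5*t)]
  [-4*t*exp(5*t), 2*t*exp(5*t) + exp(5*t)]

Strategy: write A = P · J · P⁻¹ where J is a Jordan canonical form, so e^{tA} = P · e^{tJ} · P⁻¹, and e^{tJ} can be computed block-by-block.

A has Jordan form
J =
  [5, 1]
  [0, 5]
(up to reordering of blocks).

Per-block formulas:
  For a 2×2 Jordan block J_2(5): exp(t · J_2(5)) = e^(5t)·(I + t·N), where N is the 2×2 nilpotent shift.

After assembling e^{tJ} and conjugating by P, we get:

e^{tA} =
  [-2*t*exp(5*t) + exp(5*t), t*exp(5*t)]
  [-4*t*exp(5*t), 2*t*exp(5*t) + exp(5*t)]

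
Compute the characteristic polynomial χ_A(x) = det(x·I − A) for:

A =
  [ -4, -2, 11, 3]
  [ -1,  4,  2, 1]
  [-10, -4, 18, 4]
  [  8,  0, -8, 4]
x^4 - 22*x^3 + 180*x^2 - 648*x + 864

Expanding det(x·I − A) (e.g. by cofactor expansion or by noting that A is similar to its Jordan form J, which has the same characteristic polynomial as A) gives
  χ_A(x) = x^4 - 22*x^3 + 180*x^2 - 648*x + 864
which factors as (x - 6)^3*(x - 4). The eigenvalues (with algebraic multiplicities) are λ = 4 with multiplicity 1, λ = 6 with multiplicity 3.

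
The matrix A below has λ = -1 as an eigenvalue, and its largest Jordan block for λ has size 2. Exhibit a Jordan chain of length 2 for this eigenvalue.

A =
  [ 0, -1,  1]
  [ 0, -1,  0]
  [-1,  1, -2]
A Jordan chain for λ = -1 of length 2:
v_1 = (1, 0, -1)ᵀ
v_2 = (1, 0, 0)ᵀ

Let N = A − (-1)·I. We want v_2 with N^2 v_2 = 0 but N^1 v_2 ≠ 0; then v_{j-1} := N · v_j for j = 2, …, 2.

Pick v_2 = (1, 0, 0)ᵀ.
Then v_1 = N · v_2 = (1, 0, -1)ᵀ.

Sanity check: (A − (-1)·I) v_1 = (0, 0, 0)ᵀ = 0. ✓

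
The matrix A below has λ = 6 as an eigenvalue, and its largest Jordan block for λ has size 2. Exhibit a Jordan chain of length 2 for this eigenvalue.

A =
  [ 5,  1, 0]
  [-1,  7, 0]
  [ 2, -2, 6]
A Jordan chain for λ = 6 of length 2:
v_1 = (-1, -1, 2)ᵀ
v_2 = (1, 0, 0)ᵀ

Let N = A − (6)·I. We want v_2 with N^2 v_2 = 0 but N^1 v_2 ≠ 0; then v_{j-1} := N · v_j for j = 2, …, 2.

Pick v_2 = (1, 0, 0)ᵀ.
Then v_1 = N · v_2 = (-1, -1, 2)ᵀ.

Sanity check: (A − (6)·I) v_1 = (0, 0, 0)ᵀ = 0. ✓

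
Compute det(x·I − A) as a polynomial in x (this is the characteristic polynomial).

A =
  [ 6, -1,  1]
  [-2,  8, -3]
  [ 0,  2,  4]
x^3 - 18*x^2 + 108*x - 216

Expanding det(x·I − A) (e.g. by cofactor expansion or by noting that A is similar to its Jordan form J, which has the same characteristic polynomial as A) gives
  χ_A(x) = x^3 - 18*x^2 + 108*x - 216
which factors as (x - 6)^3. The eigenvalues (with algebraic multiplicities) are λ = 6 with multiplicity 3.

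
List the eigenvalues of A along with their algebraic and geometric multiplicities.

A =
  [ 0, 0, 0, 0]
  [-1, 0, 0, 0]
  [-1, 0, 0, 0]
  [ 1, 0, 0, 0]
λ = 0: alg = 4, geom = 3

Step 1 — factor the characteristic polynomial to read off the algebraic multiplicities:
  χ_A(x) = x^4

Step 2 — compute geometric multiplicities via the rank-nullity identity g(λ) = n − rank(A − λI):
  rank(A − (0)·I) = 1, so dim ker(A − (0)·I) = n − 1 = 3

Summary:
  λ = 0: algebraic multiplicity = 4, geometric multiplicity = 3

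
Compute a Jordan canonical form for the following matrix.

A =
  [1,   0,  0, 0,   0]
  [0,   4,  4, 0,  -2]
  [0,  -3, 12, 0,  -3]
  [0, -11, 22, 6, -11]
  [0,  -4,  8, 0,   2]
J_1(1) ⊕ J_2(6) ⊕ J_1(6) ⊕ J_1(6)

The characteristic polynomial is
  det(x·I − A) = x^5 - 25*x^4 + 240*x^3 - 1080*x^2 + 2160*x - 1296 = (x - 6)^4*(x - 1)

Eigenvalues and multiplicities (the geometric multiplicity of λ is n − rank(A − λI), which equals the number of Jordan blocks for λ):
  λ = 1: algebraic multiplicity = 1, geometric multiplicity = 1
  λ = 6: algebraic multiplicity = 4, geometric multiplicity = 3

Determining the block sizes for each eigenvalue:
  λ = 1: one block (gm = 1), so the single block has size am = 1 → block sizes [1]
  λ = 6: 3 blocks summing to 4 forces exactly one block of size 2 and the rest size 1 → block sizes [2, 1, 1]

Assembling the blocks gives a Jordan form
J =
  [1, 0, 0, 0, 0]
  [0, 6, 1, 0, 0]
  [0, 0, 6, 0, 0]
  [0, 0, 0, 6, 0]
  [0, 0, 0, 0, 6]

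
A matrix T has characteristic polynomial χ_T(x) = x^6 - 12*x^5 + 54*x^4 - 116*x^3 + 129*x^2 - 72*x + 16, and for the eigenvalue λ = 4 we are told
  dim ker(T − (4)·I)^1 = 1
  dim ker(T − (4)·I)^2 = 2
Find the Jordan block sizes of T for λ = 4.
Block sizes for λ = 4: [2]

From the dimensions of kernels of powers, the number of Jordan blocks of size at least j is d_j − d_{j−1} where d_j = dim ker(N^j) (with d_0 = 0). Computing the differences gives [1, 1].
The number of blocks of size exactly k is (#blocks of size ≥ k) − (#blocks of size ≥ k + 1), so the partition is: 1 block(s) of size 2.
In nonincreasing order the block sizes are [2].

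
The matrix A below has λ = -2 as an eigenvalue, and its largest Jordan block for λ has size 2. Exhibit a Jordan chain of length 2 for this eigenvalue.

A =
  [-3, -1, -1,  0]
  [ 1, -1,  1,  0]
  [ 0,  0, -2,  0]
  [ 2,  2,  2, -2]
A Jordan chain for λ = -2 of length 2:
v_1 = (-1, 1, 0, 2)ᵀ
v_2 = (1, 0, 0, 0)ᵀ

Let N = A − (-2)·I. We want v_2 with N^2 v_2 = 0 but N^1 v_2 ≠ 0; then v_{j-1} := N · v_j for j = 2, …, 2.

Pick v_2 = (1, 0, 0, 0)ᵀ.
Then v_1 = N · v_2 = (-1, 1, 0, 2)ᵀ.

Sanity check: (A − (-2)·I) v_1 = (0, 0, 0, 0)ᵀ = 0. ✓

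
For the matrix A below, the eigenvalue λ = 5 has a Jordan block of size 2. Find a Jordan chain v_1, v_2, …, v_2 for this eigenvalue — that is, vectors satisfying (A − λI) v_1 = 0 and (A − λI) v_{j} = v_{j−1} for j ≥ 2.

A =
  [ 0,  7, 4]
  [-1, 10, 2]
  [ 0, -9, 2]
A Jordan chain for λ = 5 of length 2:
v_1 = (-3, 3, -9)ᵀ
v_2 = (2, 1, 0)ᵀ

Let N = A − (5)·I. We want v_2 with N^2 v_2 = 0 but N^1 v_2 ≠ 0; then v_{j-1} := N · v_j for j = 2, …, 2.

Pick v_2 = (2, 1, 0)ᵀ.
Then v_1 = N · v_2 = (-3, 3, -9)ᵀ.

Sanity check: (A − (5)·I) v_1 = (0, 0, 0)ᵀ = 0. ✓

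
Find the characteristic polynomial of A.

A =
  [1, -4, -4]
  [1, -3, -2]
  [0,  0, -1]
x^3 + 3*x^2 + 3*x + 1

Expanding det(x·I − A) (e.g. by cofactor expansion or by noting that A is similar to its Jordan form J, which has the same characteristic polynomial as A) gives
  χ_A(x) = x^3 + 3*x^2 + 3*x + 1
which factors as (x + 1)^3. The eigenvalues (with algebraic multiplicities) are λ = -1 with multiplicity 3.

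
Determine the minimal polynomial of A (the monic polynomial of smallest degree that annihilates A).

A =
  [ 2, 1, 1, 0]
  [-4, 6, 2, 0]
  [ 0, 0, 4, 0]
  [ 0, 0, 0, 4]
x^2 - 8*x + 16

The characteristic polynomial is χ_A(x) = (x - 4)^4, so the eigenvalues are known. The minimal polynomial is
  m_A(x) = Π_λ (x − λ)^{k_λ}
where k_λ is the size of the *largest* Jordan block for λ (equivalently, the smallest k with (A − λI)^k v = 0 for every generalised eigenvector v of λ).

  λ = 4: largest Jordan block has size 2, contributing (x − 4)^2

So m_A(x) = (x - 4)^2 = x^2 - 8*x + 16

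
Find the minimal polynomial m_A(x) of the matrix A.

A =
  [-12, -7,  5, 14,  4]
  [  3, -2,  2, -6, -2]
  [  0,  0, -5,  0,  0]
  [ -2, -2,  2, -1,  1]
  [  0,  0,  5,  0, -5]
x^3 + 15*x^2 + 75*x + 125

The characteristic polynomial is χ_A(x) = (x + 5)^5, so the eigenvalues are known. The minimal polynomial is
  m_A(x) = Π_λ (x − λ)^{k_λ}
where k_λ is the size of the *largest* Jordan block for λ (equivalently, the smallest k with (A − λI)^k v = 0 for every generalised eigenvector v of λ).

  λ = -5: largest Jordan block has size 3, contributing (x + 5)^3

So m_A(x) = (x + 5)^3 = x^3 + 15*x^2 + 75*x + 125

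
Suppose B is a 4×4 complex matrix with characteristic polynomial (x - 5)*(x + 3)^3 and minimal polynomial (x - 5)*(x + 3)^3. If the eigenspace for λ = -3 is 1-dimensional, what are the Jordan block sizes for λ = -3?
Block sizes for λ = -3: [3]

Step 1 — from the characteristic polynomial, algebraic multiplicity of λ = -3 is 3. From dim ker(B − (-3)·I) = 1, there are exactly 1 Jordan blocks for λ = -3.
Step 2 — from the minimal polynomial, the factor (x + 3)^3 tells us the largest block for λ = -3 has size 3.
Step 3 — with total size 3, 1 blocks, and largest block 3, the block sizes (in nonincreasing order) are [3].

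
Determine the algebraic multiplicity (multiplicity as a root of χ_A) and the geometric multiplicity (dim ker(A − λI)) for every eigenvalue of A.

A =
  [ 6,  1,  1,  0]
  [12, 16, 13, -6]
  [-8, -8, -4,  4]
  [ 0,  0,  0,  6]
λ = 6: alg = 4, geom = 2

Step 1 — factor the characteristic polynomial to read off the algebraic multiplicities:
  χ_A(x) = (x - 6)^4

Step 2 — compute geometric multiplicities via the rank-nullity identity g(λ) = n − rank(A − λI):
  rank(A − (6)·I) = 2, so dim ker(A − (6)·I) = n − 2 = 2

Summary:
  λ = 6: algebraic multiplicity = 4, geometric multiplicity = 2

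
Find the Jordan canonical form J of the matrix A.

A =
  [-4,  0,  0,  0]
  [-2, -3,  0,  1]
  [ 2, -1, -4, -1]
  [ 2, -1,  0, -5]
J_2(-4) ⊕ J_1(-4) ⊕ J_1(-4)

The characteristic polynomial is
  det(x·I − A) = x^4 + 16*x^3 + 96*x^2 + 256*x + 256 = (x + 4)^4

Eigenvalues and multiplicities (the geometric multiplicity of λ is n − rank(A − λI), which equals the number of Jordan blocks for λ):
  λ = -4: algebraic multiplicity = 4, geometric multiplicity = 3

Determining the block sizes for each eigenvalue:
  λ = -4: 3 blocks summing to 4 forces exactly one block of size 2 and the rest size 1 → block sizes [2, 1, 1]

Assembling the blocks gives a Jordan form
J =
  [-4,  1,  0,  0]
  [ 0, -4,  0,  0]
  [ 0,  0, -4,  0]
  [ 0,  0,  0, -4]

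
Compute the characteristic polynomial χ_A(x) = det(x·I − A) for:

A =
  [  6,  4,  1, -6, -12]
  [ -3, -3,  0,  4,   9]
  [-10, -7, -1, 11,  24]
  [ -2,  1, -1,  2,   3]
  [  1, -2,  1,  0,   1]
x^5 - 5*x^4 + 10*x^3 - 10*x^2 + 5*x - 1

Expanding det(x·I − A) (e.g. by cofactor expansion or by noting that A is similar to its Jordan form J, which has the same characteristic polynomial as A) gives
  χ_A(x) = x^5 - 5*x^4 + 10*x^3 - 10*x^2 + 5*x - 1
which factors as (x - 1)^5. The eigenvalues (with algebraic multiplicities) are λ = 1 with multiplicity 5.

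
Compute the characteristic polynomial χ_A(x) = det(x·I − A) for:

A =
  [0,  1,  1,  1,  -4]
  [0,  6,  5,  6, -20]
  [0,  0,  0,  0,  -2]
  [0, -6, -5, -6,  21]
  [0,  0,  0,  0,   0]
x^5

Expanding det(x·I − A) (e.g. by cofactor expansion or by noting that A is similar to its Jordan form J, which has the same characteristic polynomial as A) gives
  χ_A(x) = x^5
which factors as x^5. The eigenvalues (with algebraic multiplicities) are λ = 0 with multiplicity 5.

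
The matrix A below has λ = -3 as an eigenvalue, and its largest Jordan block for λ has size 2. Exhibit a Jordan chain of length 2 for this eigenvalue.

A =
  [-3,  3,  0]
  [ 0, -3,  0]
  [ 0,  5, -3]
A Jordan chain for λ = -3 of length 2:
v_1 = (3, 0, 5)ᵀ
v_2 = (0, 1, 0)ᵀ

Let N = A − (-3)·I. We want v_2 with N^2 v_2 = 0 but N^1 v_2 ≠ 0; then v_{j-1} := N · v_j for j = 2, …, 2.

Pick v_2 = (0, 1, 0)ᵀ.
Then v_1 = N · v_2 = (3, 0, 5)ᵀ.

Sanity check: (A − (-3)·I) v_1 = (0, 0, 0)ᵀ = 0. ✓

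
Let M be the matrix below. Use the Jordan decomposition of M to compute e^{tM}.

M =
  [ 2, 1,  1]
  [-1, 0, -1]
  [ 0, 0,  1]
e^{tM} =
  [t*exp(t) + exp(t), t*exp(t), t*exp(t)]
  [-t*exp(t), -t*exp(t) + exp(t), -t*exp(t)]
  [0, 0, exp(t)]

Strategy: write M = P · J · P⁻¹ where J is a Jordan canonical form, so e^{tM} = P · e^{tJ} · P⁻¹, and e^{tJ} can be computed block-by-block.

M has Jordan form
J =
  [1, 1, 0]
  [0, 1, 0]
  [0, 0, 1]
(up to reordering of blocks).

Per-block formulas:
  For a 1×1 block at λ = 1: exp(t · [1]) = [e^(1t)].
  For a 2×2 Jordan block J_2(1): exp(t · J_2(1)) = e^(1t)·(I + t·N), where N is the 2×2 nilpotent shift.

After assembling e^{tJ} and conjugating by P, we get:

e^{tM} =
  [t*exp(t) + exp(t), t*exp(t), t*exp(t)]
  [-t*exp(t), -t*exp(t) + exp(t), -t*exp(t)]
  [0, 0, exp(t)]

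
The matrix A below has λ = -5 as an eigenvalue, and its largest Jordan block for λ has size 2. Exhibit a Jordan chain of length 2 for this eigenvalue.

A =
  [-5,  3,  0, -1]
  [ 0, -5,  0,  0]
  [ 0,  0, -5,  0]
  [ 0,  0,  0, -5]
A Jordan chain for λ = -5 of length 2:
v_1 = (3, 0, 0, 0)ᵀ
v_2 = (0, 1, 0, 0)ᵀ

Let N = A − (-5)·I. We want v_2 with N^2 v_2 = 0 but N^1 v_2 ≠ 0; then v_{j-1} := N · v_j for j = 2, …, 2.

Pick v_2 = (0, 1, 0, 0)ᵀ.
Then v_1 = N · v_2 = (3, 0, 0, 0)ᵀ.

Sanity check: (A − (-5)·I) v_1 = (0, 0, 0, 0)ᵀ = 0. ✓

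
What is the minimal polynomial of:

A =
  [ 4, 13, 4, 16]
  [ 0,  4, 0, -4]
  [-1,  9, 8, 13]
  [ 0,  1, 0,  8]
x^2 - 12*x + 36

The characteristic polynomial is χ_A(x) = (x - 6)^4, so the eigenvalues are known. The minimal polynomial is
  m_A(x) = Π_λ (x − λ)^{k_λ}
where k_λ is the size of the *largest* Jordan block for λ (equivalently, the smallest k with (A − λI)^k v = 0 for every generalised eigenvector v of λ).

  λ = 6: largest Jordan block has size 2, contributing (x − 6)^2

So m_A(x) = (x - 6)^2 = x^2 - 12*x + 36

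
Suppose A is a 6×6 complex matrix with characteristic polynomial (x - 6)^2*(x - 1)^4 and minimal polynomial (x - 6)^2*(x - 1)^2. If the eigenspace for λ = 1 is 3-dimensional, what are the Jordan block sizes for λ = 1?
Block sizes for λ = 1: [2, 1, 1]

Step 1 — from the characteristic polynomial, algebraic multiplicity of λ = 1 is 4. From dim ker(A − (1)·I) = 3, there are exactly 3 Jordan blocks for λ = 1.
Step 2 — from the minimal polynomial, the factor (x − 1)^2 tells us the largest block for λ = 1 has size 2.
Step 3 — with total size 4, 3 blocks, and largest block 2, the block sizes (in nonincreasing order) are [2, 1, 1].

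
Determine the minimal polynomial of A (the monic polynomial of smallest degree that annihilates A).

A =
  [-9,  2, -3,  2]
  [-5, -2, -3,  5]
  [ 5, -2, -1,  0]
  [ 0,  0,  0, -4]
x^2 + 8*x + 16

The characteristic polynomial is χ_A(x) = (x + 4)^4, so the eigenvalues are known. The minimal polynomial is
  m_A(x) = Π_λ (x − λ)^{k_λ}
where k_λ is the size of the *largest* Jordan block for λ (equivalently, the smallest k with (A − λI)^k v = 0 for every generalised eigenvector v of λ).

  λ = -4: largest Jordan block has size 2, contributing (x + 4)^2

So m_A(x) = (x + 4)^2 = x^2 + 8*x + 16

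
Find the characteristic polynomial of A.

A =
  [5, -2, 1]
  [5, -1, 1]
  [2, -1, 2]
x^3 - 6*x^2 + 12*x - 8

Expanding det(x·I − A) (e.g. by cofactor expansion or by noting that A is similar to its Jordan form J, which has the same characteristic polynomial as A) gives
  χ_A(x) = x^3 - 6*x^2 + 12*x - 8
which factors as (x - 2)^3. The eigenvalues (with algebraic multiplicities) are λ = 2 with multiplicity 3.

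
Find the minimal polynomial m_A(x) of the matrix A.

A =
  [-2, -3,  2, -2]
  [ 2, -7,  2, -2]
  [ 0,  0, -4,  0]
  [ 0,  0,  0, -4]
x^2 + 9*x + 20

The characteristic polynomial is χ_A(x) = (x + 4)^3*(x + 5), so the eigenvalues are known. The minimal polynomial is
  m_A(x) = Π_λ (x − λ)^{k_λ}
where k_λ is the size of the *largest* Jordan block for λ (equivalently, the smallest k with (A − λI)^k v = 0 for every generalised eigenvector v of λ).

  λ = -5: largest Jordan block has size 1, contributing (x + 5)
  λ = -4: largest Jordan block has size 1, contributing (x + 4)

So m_A(x) = (x + 4)*(x + 5) = x^2 + 9*x + 20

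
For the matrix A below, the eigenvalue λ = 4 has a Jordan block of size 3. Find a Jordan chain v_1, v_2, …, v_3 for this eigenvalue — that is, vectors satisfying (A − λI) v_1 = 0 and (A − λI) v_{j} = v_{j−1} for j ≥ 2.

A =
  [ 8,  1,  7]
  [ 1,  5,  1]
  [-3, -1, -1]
A Jordan chain for λ = 4 of length 3:
v_1 = (-4, 2, 2)ᵀ
v_2 = (4, 1, -3)ᵀ
v_3 = (1, 0, 0)ᵀ

Let N = A − (4)·I. We want v_3 with N^3 v_3 = 0 but N^2 v_3 ≠ 0; then v_{j-1} := N · v_j for j = 3, …, 2.

Pick v_3 = (1, 0, 0)ᵀ.
Then v_2 = N · v_3 = (4, 1, -3)ᵀ.
Then v_1 = N · v_2 = (-4, 2, 2)ᵀ.

Sanity check: (A − (4)·I) v_1 = (0, 0, 0)ᵀ = 0. ✓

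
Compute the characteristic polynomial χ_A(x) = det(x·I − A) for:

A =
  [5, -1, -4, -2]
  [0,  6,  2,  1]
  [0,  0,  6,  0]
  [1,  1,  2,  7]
x^4 - 24*x^3 + 216*x^2 - 864*x + 1296

Expanding det(x·I − A) (e.g. by cofactor expansion or by noting that A is similar to its Jordan form J, which has the same characteristic polynomial as A) gives
  χ_A(x) = x^4 - 24*x^3 + 216*x^2 - 864*x + 1296
which factors as (x - 6)^4. The eigenvalues (with algebraic multiplicities) are λ = 6 with multiplicity 4.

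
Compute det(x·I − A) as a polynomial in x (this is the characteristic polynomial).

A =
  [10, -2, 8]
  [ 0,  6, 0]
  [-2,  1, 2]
x^3 - 18*x^2 + 108*x - 216

Expanding det(x·I − A) (e.g. by cofactor expansion or by noting that A is similar to its Jordan form J, which has the same characteristic polynomial as A) gives
  χ_A(x) = x^3 - 18*x^2 + 108*x - 216
which factors as (x - 6)^3. The eigenvalues (with algebraic multiplicities) are λ = 6 with multiplicity 3.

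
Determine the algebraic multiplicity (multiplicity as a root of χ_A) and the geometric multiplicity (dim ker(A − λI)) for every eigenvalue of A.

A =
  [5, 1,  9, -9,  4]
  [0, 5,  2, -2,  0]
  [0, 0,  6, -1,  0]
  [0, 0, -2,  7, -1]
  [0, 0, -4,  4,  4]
λ = 5: alg = 3, geom = 2; λ = 6: alg = 2, geom = 1

Step 1 — factor the characteristic polynomial to read off the algebraic multiplicities:
  χ_A(x) = (x - 6)^2*(x - 5)^3

Step 2 — compute geometric multiplicities via the rank-nullity identity g(λ) = n − rank(A − λI):
  rank(A − (5)·I) = 3, so dim ker(A − (5)·I) = n − 3 = 2
  rank(A − (6)·I) = 4, so dim ker(A − (6)·I) = n − 4 = 1

Summary:
  λ = 5: algebraic multiplicity = 3, geometric multiplicity = 2
  λ = 6: algebraic multiplicity = 2, geometric multiplicity = 1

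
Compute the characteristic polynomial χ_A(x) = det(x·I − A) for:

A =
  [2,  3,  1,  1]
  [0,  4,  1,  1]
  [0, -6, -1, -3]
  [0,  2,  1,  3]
x^4 - 8*x^3 + 24*x^2 - 32*x + 16

Expanding det(x·I − A) (e.g. by cofactor expansion or by noting that A is similar to its Jordan form J, which has the same characteristic polynomial as A) gives
  χ_A(x) = x^4 - 8*x^3 + 24*x^2 - 32*x + 16
which factors as (x - 2)^4. The eigenvalues (with algebraic multiplicities) are λ = 2 with multiplicity 4.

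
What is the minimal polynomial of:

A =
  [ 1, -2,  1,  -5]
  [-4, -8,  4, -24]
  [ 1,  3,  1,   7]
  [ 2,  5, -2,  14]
x^2 - 4*x + 4

The characteristic polynomial is χ_A(x) = (x - 2)^4, so the eigenvalues are known. The minimal polynomial is
  m_A(x) = Π_λ (x − λ)^{k_λ}
where k_λ is the size of the *largest* Jordan block for λ (equivalently, the smallest k with (A − λI)^k v = 0 for every generalised eigenvector v of λ).

  λ = 2: largest Jordan block has size 2, contributing (x − 2)^2

So m_A(x) = (x - 2)^2 = x^2 - 4*x + 4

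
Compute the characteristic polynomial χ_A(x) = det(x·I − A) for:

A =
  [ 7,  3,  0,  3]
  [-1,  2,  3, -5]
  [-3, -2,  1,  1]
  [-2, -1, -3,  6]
x^4 - 16*x^3 + 96*x^2 - 256*x + 256

Expanding det(x·I − A) (e.g. by cofactor expansion or by noting that A is similar to its Jordan form J, which has the same characteristic polynomial as A) gives
  χ_A(x) = x^4 - 16*x^3 + 96*x^2 - 256*x + 256
which factors as (x - 4)^4. The eigenvalues (with algebraic multiplicities) are λ = 4 with multiplicity 4.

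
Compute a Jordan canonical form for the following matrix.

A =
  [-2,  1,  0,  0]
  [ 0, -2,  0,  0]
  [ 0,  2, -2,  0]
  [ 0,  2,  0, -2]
J_2(-2) ⊕ J_1(-2) ⊕ J_1(-2)

The characteristic polynomial is
  det(x·I − A) = x^4 + 8*x^3 + 24*x^2 + 32*x + 16 = (x + 2)^4

Eigenvalues and multiplicities (the geometric multiplicity of λ is n − rank(A − λI), which equals the number of Jordan blocks for λ):
  λ = -2: algebraic multiplicity = 4, geometric multiplicity = 3

Determining the block sizes for each eigenvalue:
  λ = -2: 3 blocks summing to 4 forces exactly one block of size 2 and the rest size 1 → block sizes [2, 1, 1]

Assembling the blocks gives a Jordan form
J =
  [-2,  1,  0,  0]
  [ 0, -2,  0,  0]
  [ 0,  0, -2,  0]
  [ 0,  0,  0, -2]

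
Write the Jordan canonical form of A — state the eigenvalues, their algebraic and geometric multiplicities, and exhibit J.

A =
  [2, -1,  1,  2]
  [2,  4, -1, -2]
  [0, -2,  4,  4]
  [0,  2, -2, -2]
J_3(2) ⊕ J_1(2)

The characteristic polynomial is
  det(x·I − A) = x^4 - 8*x^3 + 24*x^2 - 32*x + 16 = (x - 2)^4

Eigenvalues and multiplicities (the geometric multiplicity of λ is n − rank(A − λI), which equals the number of Jordan blocks for λ):
  λ = 2: algebraic multiplicity = 4, geometric multiplicity = 2

Determining the block sizes for each eigenvalue:
  λ = 2: with am = 4 and gm = 2, the partition is not yet determined (e.g. several partitions of 4 into 2 parts exist). Let N = A − (2)·I. Computing rank(N^1) = 2, rank(N^2) = 1, rank(N^3) = 0; the number of blocks of size ≥ j is rank(N^{j−1}) − rank(N^j), giving [2, 1, 1]. So we have 1 block(s) of size 3, 1 block(s) of size 1 → block sizes [3, 1]

Assembling the blocks gives a Jordan form
J =
  [2, 1, 0, 0]
  [0, 2, 1, 0]
  [0, 0, 2, 0]
  [0, 0, 0, 2]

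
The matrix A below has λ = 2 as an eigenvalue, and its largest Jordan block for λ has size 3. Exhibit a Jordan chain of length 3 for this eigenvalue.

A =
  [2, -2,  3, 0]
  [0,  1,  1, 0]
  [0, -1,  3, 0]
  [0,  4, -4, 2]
A Jordan chain for λ = 2 of length 3:
v_1 = (-1, 0, 0, 0)ᵀ
v_2 = (-2, -1, -1, 4)ᵀ
v_3 = (0, 1, 0, 0)ᵀ

Let N = A − (2)·I. We want v_3 with N^3 v_3 = 0 but N^2 v_3 ≠ 0; then v_{j-1} := N · v_j for j = 3, …, 2.

Pick v_3 = (0, 1, 0, 0)ᵀ.
Then v_2 = N · v_3 = (-2, -1, -1, 4)ᵀ.
Then v_1 = N · v_2 = (-1, 0, 0, 0)ᵀ.

Sanity check: (A − (2)·I) v_1 = (0, 0, 0, 0)ᵀ = 0. ✓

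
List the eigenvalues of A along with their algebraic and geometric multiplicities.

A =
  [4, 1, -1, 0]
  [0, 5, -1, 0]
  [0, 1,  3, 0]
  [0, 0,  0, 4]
λ = 4: alg = 4, geom = 3

Step 1 — factor the characteristic polynomial to read off the algebraic multiplicities:
  χ_A(x) = (x - 4)^4

Step 2 — compute geometric multiplicities via the rank-nullity identity g(λ) = n − rank(A − λI):
  rank(A − (4)·I) = 1, so dim ker(A − (4)·I) = n − 1 = 3

Summary:
  λ = 4: algebraic multiplicity = 4, geometric multiplicity = 3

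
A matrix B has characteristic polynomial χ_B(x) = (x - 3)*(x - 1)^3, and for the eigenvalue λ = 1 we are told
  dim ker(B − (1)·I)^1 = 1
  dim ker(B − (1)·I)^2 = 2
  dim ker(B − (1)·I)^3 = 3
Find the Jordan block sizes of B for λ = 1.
Block sizes for λ = 1: [3]

From the dimensions of kernels of powers, the number of Jordan blocks of size at least j is d_j − d_{j−1} where d_j = dim ker(N^j) (with d_0 = 0). Computing the differences gives [1, 1, 1].
The number of blocks of size exactly k is (#blocks of size ≥ k) − (#blocks of size ≥ k + 1), so the partition is: 1 block(s) of size 3.
In nonincreasing order the block sizes are [3].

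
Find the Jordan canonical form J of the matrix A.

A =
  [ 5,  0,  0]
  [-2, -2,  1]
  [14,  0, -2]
J_2(-2) ⊕ J_1(5)

The characteristic polynomial is
  det(x·I − A) = x^3 - x^2 - 16*x - 20 = (x - 5)*(x + 2)^2

Eigenvalues and multiplicities (the geometric multiplicity of λ is n − rank(A − λI), which equals the number of Jordan blocks for λ):
  λ = -2: algebraic multiplicity = 2, geometric multiplicity = 1
  λ = 5: algebraic multiplicity = 1, geometric multiplicity = 1

Determining the block sizes for each eigenvalue:
  λ = -2: one block (gm = 1), so the single block has size am = 2 → block sizes [2]
  λ = 5: one block (gm = 1), so the single block has size am = 1 → block sizes [1]

Assembling the blocks gives a Jordan form
J =
  [-2,  1, 0]
  [ 0, -2, 0]
  [ 0,  0, 5]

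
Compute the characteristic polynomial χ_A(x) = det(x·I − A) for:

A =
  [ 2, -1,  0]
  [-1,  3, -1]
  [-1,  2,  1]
x^3 - 6*x^2 + 12*x - 8

Expanding det(x·I − A) (e.g. by cofactor expansion or by noting that A is similar to its Jordan form J, which has the same characteristic polynomial as A) gives
  χ_A(x) = x^3 - 6*x^2 + 12*x - 8
which factors as (x - 2)^3. The eigenvalues (with algebraic multiplicities) are λ = 2 with multiplicity 3.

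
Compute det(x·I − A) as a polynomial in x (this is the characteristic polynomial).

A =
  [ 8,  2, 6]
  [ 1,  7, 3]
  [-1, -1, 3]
x^3 - 18*x^2 + 108*x - 216

Expanding det(x·I − A) (e.g. by cofactor expansion or by noting that A is similar to its Jordan form J, which has the same characteristic polynomial as A) gives
  χ_A(x) = x^3 - 18*x^2 + 108*x - 216
which factors as (x - 6)^3. The eigenvalues (with algebraic multiplicities) are λ = 6 with multiplicity 3.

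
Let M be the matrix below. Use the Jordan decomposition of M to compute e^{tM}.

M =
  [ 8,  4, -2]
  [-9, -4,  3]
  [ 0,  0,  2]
e^{tM} =
  [6*t*exp(2*t) + exp(2*t), 4*t*exp(2*t), -2*t*exp(2*t)]
  [-9*t*exp(2*t), -6*t*exp(2*t) + exp(2*t), 3*t*exp(2*t)]
  [0, 0, exp(2*t)]

Strategy: write M = P · J · P⁻¹ where J is a Jordan canonical form, so e^{tM} = P · e^{tJ} · P⁻¹, and e^{tJ} can be computed block-by-block.

M has Jordan form
J =
  [2, 1, 0]
  [0, 2, 0]
  [0, 0, 2]
(up to reordering of blocks).

Per-block formulas:
  For a 1×1 block at λ = 2: exp(t · [2]) = [e^(2t)].
  For a 2×2 Jordan block J_2(2): exp(t · J_2(2)) = e^(2t)·(I + t·N), where N is the 2×2 nilpotent shift.

After assembling e^{tJ} and conjugating by P, we get:

e^{tM} =
  [6*t*exp(2*t) + exp(2*t), 4*t*exp(2*t), -2*t*exp(2*t)]
  [-9*t*exp(2*t), -6*t*exp(2*t) + exp(2*t), 3*t*exp(2*t)]
  [0, 0, exp(2*t)]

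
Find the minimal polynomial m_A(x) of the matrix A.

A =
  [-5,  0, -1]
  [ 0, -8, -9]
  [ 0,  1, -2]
x^3 + 15*x^2 + 75*x + 125

The characteristic polynomial is χ_A(x) = (x + 5)^3, so the eigenvalues are known. The minimal polynomial is
  m_A(x) = Π_λ (x − λ)^{k_λ}
where k_λ is the size of the *largest* Jordan block for λ (equivalently, the smallest k with (A − λI)^k v = 0 for every generalised eigenvector v of λ).

  λ = -5: largest Jordan block has size 3, contributing (x + 5)^3

So m_A(x) = (x + 5)^3 = x^3 + 15*x^2 + 75*x + 125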